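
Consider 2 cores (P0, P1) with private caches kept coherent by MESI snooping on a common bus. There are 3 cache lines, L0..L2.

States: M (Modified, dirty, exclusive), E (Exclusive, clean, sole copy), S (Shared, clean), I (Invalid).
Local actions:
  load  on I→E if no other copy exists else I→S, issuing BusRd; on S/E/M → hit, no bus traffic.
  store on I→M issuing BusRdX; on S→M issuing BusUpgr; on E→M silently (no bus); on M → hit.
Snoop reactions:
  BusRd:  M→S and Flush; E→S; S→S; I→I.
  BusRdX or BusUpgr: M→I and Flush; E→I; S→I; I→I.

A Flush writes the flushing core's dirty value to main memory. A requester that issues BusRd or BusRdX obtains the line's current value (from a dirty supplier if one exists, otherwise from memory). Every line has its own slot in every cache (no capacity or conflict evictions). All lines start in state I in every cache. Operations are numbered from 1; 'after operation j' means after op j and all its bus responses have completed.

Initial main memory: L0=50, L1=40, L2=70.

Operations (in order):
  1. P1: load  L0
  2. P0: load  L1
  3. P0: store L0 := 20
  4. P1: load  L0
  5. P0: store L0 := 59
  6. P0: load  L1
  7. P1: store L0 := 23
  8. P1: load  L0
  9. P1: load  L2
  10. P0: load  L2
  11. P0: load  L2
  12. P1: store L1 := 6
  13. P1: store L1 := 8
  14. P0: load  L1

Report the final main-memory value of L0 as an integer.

1. P1: load  L0  bus=[BusRd]  L0: P0=I P1=E  mem[L0]=50
2. P0: load  L1  bus=[BusRd]  L1: P0=E P1=I  mem[L1]=40
3. P0: store L0 := 20  bus=[BusRdX]  L0: P0=M P1=I  mem[L0]=50
4. P1: load  L0  bus=[BusRd,Flush]  L0: P0=S P1=S  mem[L0]=20
5. P0: store L0 := 59  bus=[BusUpgr]  L0: P0=M P1=I  mem[L0]=20
6. P0: load  L1  bus=[-]  L1: P0=E P1=I  mem[L1]=40
7. P1: store L0 := 23  bus=[BusRdX,Flush]  L0: P0=I P1=M  mem[L0]=59
8. P1: load  L0  bus=[-]  L0: P0=I P1=M  mem[L0]=59
9. P1: load  L2  bus=[BusRd]  L2: P0=I P1=E  mem[L2]=70
10. P0: load  L2  bus=[BusRd]  L2: P0=S P1=S  mem[L2]=70
11. P0: load  L2  bus=[-]  L2: P0=S P1=S  mem[L2]=70
12. P1: store L1 := 6  bus=[BusRdX]  L1: P0=I P1=M  mem[L1]=40
13. P1: store L1 := 8  bus=[-]  L1: P0=I P1=M  mem[L1]=40
14. P0: load  L1  bus=[BusRd,Flush]  L1: P0=S P1=S  mem[L1]=8

memory[L0] = 59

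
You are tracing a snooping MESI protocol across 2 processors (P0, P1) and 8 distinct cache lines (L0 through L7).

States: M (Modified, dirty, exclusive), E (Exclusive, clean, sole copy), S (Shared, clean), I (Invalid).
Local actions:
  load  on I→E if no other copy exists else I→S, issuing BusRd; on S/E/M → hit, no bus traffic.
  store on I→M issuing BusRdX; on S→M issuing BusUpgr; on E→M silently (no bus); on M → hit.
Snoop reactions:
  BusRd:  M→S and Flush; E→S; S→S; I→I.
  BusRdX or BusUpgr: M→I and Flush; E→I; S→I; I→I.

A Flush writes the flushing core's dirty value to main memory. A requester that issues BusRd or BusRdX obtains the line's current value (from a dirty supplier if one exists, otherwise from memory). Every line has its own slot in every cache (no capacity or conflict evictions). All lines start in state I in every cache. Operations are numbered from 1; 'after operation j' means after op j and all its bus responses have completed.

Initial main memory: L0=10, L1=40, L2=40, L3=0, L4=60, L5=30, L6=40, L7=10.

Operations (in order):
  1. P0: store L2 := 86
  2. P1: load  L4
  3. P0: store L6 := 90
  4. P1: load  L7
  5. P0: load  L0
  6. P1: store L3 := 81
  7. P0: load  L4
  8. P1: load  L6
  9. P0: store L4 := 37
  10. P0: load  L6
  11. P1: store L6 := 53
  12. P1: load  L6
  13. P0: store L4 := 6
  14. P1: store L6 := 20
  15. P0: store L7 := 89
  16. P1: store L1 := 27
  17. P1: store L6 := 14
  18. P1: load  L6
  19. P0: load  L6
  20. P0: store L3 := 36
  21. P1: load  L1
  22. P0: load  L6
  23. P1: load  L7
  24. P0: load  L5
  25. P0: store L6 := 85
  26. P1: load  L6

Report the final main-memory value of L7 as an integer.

memory[L7] = 89

step 1: P0: store L2 := 86  ⟶  MI  (L2)  txn=BusRdX  M[L2]=40
step 2: P1: load  L4  ⟶  IE  (L4)  txn=BusRd  M[L4]=60
step 3: P0: store L6 := 90  ⟶  MI  (L6)  txn=BusRdX  M[L6]=40
step 4: P1: load  L7  ⟶  IE  (L7)  txn=BusRd  M[L7]=10
step 5: P0: load  L0  ⟶  EI  (L0)  txn=BusRd  M[L0]=10
step 6: P1: store L3 := 81  ⟶  IM  (L3)  txn=BusRdX  M[L3]=0
step 7: P0: load  L4  ⟶  SS  (L4)  txn=BusRd  M[L4]=60
step 8: P1: load  L6  ⟶  SS  (L6)  txn=BusRd+Flush  M[L6]=90
step 9: P0: store L4 := 37  ⟶  MI  (L4)  txn=BusUpgr  M[L4]=60
step 10: P0: load  L6  ⟶  SS  (L6)  txn=∅  M[L6]=90
step 11: P1: store L6 := 53  ⟶  IM  (L6)  txn=BusUpgr  M[L6]=90
step 12: P1: load  L6  ⟶  IM  (L6)  txn=∅  M[L6]=90
step 13: P0: store L4 := 6  ⟶  MI  (L4)  txn=∅  M[L4]=60
step 14: P1: store L6 := 20  ⟶  IM  (L6)  txn=∅  M[L6]=90
step 15: P0: store L7 := 89  ⟶  MI  (L7)  txn=BusRdX  M[L7]=10
step 16: P1: store L1 := 27  ⟶  IM  (L1)  txn=BusRdX  M[L1]=40
step 17: P1: store L6 := 14  ⟶  IM  (L6)  txn=∅  M[L6]=90
step 18: P1: load  L6  ⟶  IM  (L6)  txn=∅  M[L6]=90
step 19: P0: load  L6  ⟶  SS  (L6)  txn=BusRd+Flush  M[L6]=14
step 20: P0: store L3 := 36  ⟶  MI  (L3)  txn=BusRdX+Flush  M[L3]=81
step 21: P1: load  L1  ⟶  IM  (L1)  txn=∅  M[L1]=40
step 22: P0: load  L6  ⟶  SS  (L6)  txn=∅  M[L6]=14
step 23: P1: load  L7  ⟶  SS  (L7)  txn=BusRd+Flush  M[L7]=89
step 24: P0: load  L5  ⟶  EI  (L5)  txn=BusRd  M[L5]=30
step 25: P0: store L6 := 85  ⟶  MI  (L6)  txn=BusUpgr  M[L6]=14
step 26: P1: load  L6  ⟶  SS  (L6)  txn=BusRd+Flush  M[L6]=85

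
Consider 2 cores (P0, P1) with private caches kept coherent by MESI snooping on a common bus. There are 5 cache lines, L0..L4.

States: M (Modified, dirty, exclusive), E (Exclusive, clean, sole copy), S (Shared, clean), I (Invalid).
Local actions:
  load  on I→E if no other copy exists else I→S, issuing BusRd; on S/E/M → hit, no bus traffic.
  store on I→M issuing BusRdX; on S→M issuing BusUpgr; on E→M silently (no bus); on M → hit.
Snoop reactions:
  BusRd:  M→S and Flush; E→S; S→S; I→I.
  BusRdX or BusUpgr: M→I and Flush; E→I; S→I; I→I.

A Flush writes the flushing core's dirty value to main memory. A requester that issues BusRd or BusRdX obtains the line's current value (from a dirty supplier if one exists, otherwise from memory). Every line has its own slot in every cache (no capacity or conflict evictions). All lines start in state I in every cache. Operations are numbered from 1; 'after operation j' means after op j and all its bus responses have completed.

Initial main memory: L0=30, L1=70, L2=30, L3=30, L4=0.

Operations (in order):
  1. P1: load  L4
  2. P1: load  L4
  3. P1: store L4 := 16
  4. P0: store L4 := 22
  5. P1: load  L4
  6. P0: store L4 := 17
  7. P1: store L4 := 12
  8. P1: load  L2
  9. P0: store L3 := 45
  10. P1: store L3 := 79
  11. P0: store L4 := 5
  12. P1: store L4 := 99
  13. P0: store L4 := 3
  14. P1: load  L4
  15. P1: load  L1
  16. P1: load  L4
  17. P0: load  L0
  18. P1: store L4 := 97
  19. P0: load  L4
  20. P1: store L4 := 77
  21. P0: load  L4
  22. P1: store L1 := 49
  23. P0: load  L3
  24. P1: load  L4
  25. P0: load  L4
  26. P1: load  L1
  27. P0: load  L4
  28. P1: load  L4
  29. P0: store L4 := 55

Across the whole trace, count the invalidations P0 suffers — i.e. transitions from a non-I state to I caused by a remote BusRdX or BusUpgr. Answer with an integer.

step 1: P1: load  L4  ⟶  IE  (L4)  txn=BusRd  M[L4]=0
step 2: P1: load  L4  ⟶  IE  (L4)  txn=∅  M[L4]=0
step 3: P1: store L4 := 16  ⟶  IM  (L4)  txn=∅  M[L4]=0
step 4: P0: store L4 := 22  ⟶  MI  (L4)  txn=BusRdX+Flush  M[L4]=16
step 5: P1: load  L4  ⟶  SS  (L4)  txn=BusRd+Flush  M[L4]=22
step 6: P0: store L4 := 17  ⟶  MI  (L4)  txn=BusUpgr  M[L4]=22
step 7: P1: store L4 := 12  ⟶  IM  (L4)  txn=BusRdX+Flush  M[L4]=17
step 8: P1: load  L2  ⟶  IE  (L2)  txn=BusRd  M[L2]=30
step 9: P0: store L3 := 45  ⟶  MI  (L3)  txn=BusRdX  M[L3]=30
step 10: P1: store L3 := 79  ⟶  IM  (L3)  txn=BusRdX+Flush  M[L3]=45
step 11: P0: store L4 := 5  ⟶  MI  (L4)  txn=BusRdX+Flush  M[L4]=12
step 12: P1: store L4 := 99  ⟶  IM  (L4)  txn=BusRdX+Flush  M[L4]=5
step 13: P0: store L4 := 3  ⟶  MI  (L4)  txn=BusRdX+Flush  M[L4]=99
step 14: P1: load  L4  ⟶  SS  (L4)  txn=BusRd+Flush  M[L4]=3
step 15: P1: load  L1  ⟶  IE  (L1)  txn=BusRd  M[L1]=70
step 16: P1: load  L4  ⟶  SS  (L4)  txn=∅  M[L4]=3
step 17: P0: load  L0  ⟶  EI  (L0)  txn=BusRd  M[L0]=30
step 18: P1: store L4 := 97  ⟶  IM  (L4)  txn=BusUpgr  M[L4]=3
step 19: P0: load  L4  ⟶  SS  (L4)  txn=BusRd+Flush  M[L4]=97
step 20: P1: store L4 := 77  ⟶  IM  (L4)  txn=BusUpgr  M[L4]=97
step 21: P0: load  L4  ⟶  SS  (L4)  txn=BusRd+Flush  M[L4]=77
step 22: P1: store L1 := 49  ⟶  IM  (L1)  txn=∅  M[L1]=70
step 23: P0: load  L3  ⟶  SS  (L3)  txn=BusRd+Flush  M[L3]=79
step 24: P1: load  L4  ⟶  SS  (L4)  txn=∅  M[L4]=77
step 25: P0: load  L4  ⟶  SS  (L4)  txn=∅  M[L4]=77
step 26: P1: load  L1  ⟶  IM  (L1)  txn=∅  M[L1]=70
step 27: P0: load  L4  ⟶  SS  (L4)  txn=∅  M[L4]=77
step 28: P1: load  L4  ⟶  SS  (L4)  txn=∅  M[L4]=77
step 29: P0: store L4 := 55  ⟶  MI  (L4)  txn=BusUpgr  M[L4]=77

invalidations = 5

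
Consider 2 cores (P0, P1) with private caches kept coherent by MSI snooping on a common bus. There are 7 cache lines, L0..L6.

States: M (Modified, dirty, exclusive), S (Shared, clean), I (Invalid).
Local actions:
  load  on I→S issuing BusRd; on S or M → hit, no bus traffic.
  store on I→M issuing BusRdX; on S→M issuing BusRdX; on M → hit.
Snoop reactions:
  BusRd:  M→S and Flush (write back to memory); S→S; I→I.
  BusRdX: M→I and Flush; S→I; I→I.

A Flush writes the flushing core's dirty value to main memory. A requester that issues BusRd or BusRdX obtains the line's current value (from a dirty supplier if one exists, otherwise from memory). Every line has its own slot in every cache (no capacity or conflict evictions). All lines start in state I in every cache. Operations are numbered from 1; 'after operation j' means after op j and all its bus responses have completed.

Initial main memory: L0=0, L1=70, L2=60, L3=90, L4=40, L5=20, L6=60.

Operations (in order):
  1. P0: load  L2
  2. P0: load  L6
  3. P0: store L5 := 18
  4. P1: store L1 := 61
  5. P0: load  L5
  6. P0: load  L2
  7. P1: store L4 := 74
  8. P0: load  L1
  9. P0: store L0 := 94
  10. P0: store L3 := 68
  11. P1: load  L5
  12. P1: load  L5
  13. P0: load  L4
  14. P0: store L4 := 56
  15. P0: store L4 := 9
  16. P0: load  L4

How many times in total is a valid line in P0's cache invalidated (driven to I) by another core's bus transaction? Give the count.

step 1: P0: load  L2  ⟶  SI  (L2)  txn=BusRd  M[L2]=60
step 2: P0: load  L6  ⟶  SI  (L6)  txn=BusRd  M[L6]=60
step 3: P0: store L5 := 18  ⟶  MI  (L5)  txn=BusRdX  M[L5]=20
step 4: P1: store L1 := 61  ⟶  IM  (L1)  txn=BusRdX  M[L1]=70
step 5: P0: load  L5  ⟶  MI  (L5)  txn=∅  M[L5]=20
step 6: P0: load  L2  ⟶  SI  (L2)  txn=∅  M[L2]=60
step 7: P1: store L4 := 74  ⟶  IM  (L4)  txn=BusRdX  M[L4]=40
step 8: P0: load  L1  ⟶  SS  (L1)  txn=BusRd+Flush  M[L1]=61
step 9: P0: store L0 := 94  ⟶  MI  (L0)  txn=BusRdX  M[L0]=0
step 10: P0: store L3 := 68  ⟶  MI  (L3)  txn=BusRdX  M[L3]=90
step 11: P1: load  L5  ⟶  SS  (L5)  txn=BusRd+Flush  M[L5]=18
step 12: P1: load  L5  ⟶  SS  (L5)  txn=∅  M[L5]=18
step 13: P0: load  L4  ⟶  SS  (L4)  txn=BusRd+Flush  M[L4]=74
step 14: P0: store L4 := 56  ⟶  MI  (L4)  txn=BusRdX  M[L4]=74
step 15: P0: store L4 := 9  ⟶  MI  (L4)  txn=∅  M[L4]=74
step 16: P0: load  L4  ⟶  MI  (L4)  txn=∅  M[L4]=74

invalidations = 0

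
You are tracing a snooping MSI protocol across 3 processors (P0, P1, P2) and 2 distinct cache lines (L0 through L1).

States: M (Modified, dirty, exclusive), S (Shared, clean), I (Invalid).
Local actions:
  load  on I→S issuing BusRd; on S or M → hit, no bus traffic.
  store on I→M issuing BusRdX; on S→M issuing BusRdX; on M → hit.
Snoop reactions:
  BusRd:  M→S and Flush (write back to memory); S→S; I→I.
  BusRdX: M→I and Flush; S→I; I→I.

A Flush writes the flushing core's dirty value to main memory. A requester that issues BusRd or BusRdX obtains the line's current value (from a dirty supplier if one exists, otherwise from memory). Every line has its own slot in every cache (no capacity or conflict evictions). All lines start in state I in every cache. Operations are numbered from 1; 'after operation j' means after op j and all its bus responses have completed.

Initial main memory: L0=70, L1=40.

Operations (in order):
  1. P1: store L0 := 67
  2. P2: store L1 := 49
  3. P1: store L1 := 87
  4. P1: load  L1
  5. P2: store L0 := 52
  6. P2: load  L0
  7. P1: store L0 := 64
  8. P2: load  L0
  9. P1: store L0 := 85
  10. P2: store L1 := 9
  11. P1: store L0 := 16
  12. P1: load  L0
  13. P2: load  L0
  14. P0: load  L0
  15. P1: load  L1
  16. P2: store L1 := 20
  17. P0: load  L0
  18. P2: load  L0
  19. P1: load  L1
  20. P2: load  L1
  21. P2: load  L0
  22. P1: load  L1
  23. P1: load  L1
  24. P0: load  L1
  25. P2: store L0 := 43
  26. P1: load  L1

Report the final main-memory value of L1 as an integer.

[1] P1: store L0 := 67 | P0:I, P1:M(67), P2:I | bus: BusRdX
[2] P2: store L1 := 49 | P0:I, P1:I, P2:M(49) | bus: BusRdX
[3] P1: store L1 := 87 | P0:I, P1:M(87), P2:I | bus: BusRdX,Flush
[4] P1: load  L1 | P0:I, P1:M(87), P2:I | bus: none
[5] P2: store L0 := 52 | P0:I, P1:I, P2:M(52) | bus: BusRdX,Flush
[6] P2: load  L0 | P0:I, P1:I, P2:M(52) | bus: none
[7] P1: store L0 := 64 | P0:I, P1:M(64), P2:I | bus: BusRdX,Flush
[8] P2: load  L0 | P0:I, P1:S(64), P2:S(64) | bus: BusRd,Flush
[9] P1: store L0 := 85 | P0:I, P1:M(85), P2:I | bus: BusRdX
[10] P2: store L1 := 9 | P0:I, P1:I, P2:M(9) | bus: BusRdX,Flush
[11] P1: store L0 := 16 | P0:I, P1:M(16), P2:I | bus: none
[12] P1: load  L0 | P0:I, P1:M(16), P2:I | bus: none
[13] P2: load  L0 | P0:I, P1:S(16), P2:S(16) | bus: BusRd,Flush
[14] P0: load  L0 | P0:S(16), P1:S(16), P2:S(16) | bus: BusRd
[15] P1: load  L1 | P0:I, P1:S(9), P2:S(9) | bus: BusRd,Flush
[16] P2: store L1 := 20 | P0:I, P1:I, P2:M(20) | bus: BusRdX
[17] P0: load  L0 | P0:S(16), P1:S(16), P2:S(16) | bus: none
[18] P2: load  L0 | P0:S(16), P1:S(16), P2:S(16) | bus: none
[19] P1: load  L1 | P0:I, P1:S(20), P2:S(20) | bus: BusRd,Flush
[20] P2: load  L1 | P0:I, P1:S(20), P2:S(20) | bus: none
[21] P2: load  L0 | P0:S(16), P1:S(16), P2:S(16) | bus: none
[22] P1: load  L1 | P0:I, P1:S(20), P2:S(20) | bus: none
[23] P1: load  L1 | P0:I, P1:S(20), P2:S(20) | bus: none
[24] P0: load  L1 | P0:S(20), P1:S(20), P2:S(20) | bus: BusRd
[25] P2: store L0 := 43 | P0:I, P1:I, P2:M(43) | bus: BusRdX
[26] P1: load  L1 | P0:S(20), P1:S(20), P2:S(20) | bus: none

memory[L1] = 20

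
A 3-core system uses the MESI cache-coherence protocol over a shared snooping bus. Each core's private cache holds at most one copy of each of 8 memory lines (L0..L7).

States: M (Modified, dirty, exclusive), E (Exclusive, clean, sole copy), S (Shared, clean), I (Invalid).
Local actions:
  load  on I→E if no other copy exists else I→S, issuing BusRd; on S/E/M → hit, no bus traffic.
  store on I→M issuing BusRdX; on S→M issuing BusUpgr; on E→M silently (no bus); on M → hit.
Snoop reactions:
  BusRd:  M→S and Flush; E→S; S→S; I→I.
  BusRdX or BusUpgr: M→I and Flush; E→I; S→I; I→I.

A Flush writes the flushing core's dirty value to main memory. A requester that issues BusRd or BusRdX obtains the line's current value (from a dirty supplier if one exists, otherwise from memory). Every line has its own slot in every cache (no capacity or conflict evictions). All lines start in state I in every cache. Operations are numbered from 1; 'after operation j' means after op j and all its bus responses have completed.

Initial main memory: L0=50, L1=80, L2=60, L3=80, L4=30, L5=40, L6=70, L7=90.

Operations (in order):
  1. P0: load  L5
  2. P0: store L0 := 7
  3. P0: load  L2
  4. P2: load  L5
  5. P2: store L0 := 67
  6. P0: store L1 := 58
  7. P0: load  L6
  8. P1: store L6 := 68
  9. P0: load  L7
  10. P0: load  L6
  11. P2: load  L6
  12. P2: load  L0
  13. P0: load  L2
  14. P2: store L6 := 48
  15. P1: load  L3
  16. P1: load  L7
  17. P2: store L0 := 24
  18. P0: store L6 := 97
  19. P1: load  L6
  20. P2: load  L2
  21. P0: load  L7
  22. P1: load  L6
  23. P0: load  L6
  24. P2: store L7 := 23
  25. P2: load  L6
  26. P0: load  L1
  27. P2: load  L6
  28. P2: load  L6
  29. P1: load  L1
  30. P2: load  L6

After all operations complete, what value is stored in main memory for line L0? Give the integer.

memory[L0] = 7

[1] P0: load  L5 | P0:E(40), P1:I, P2:I | bus: BusRd
[2] P0: store L0 := 7 | P0:M(7), P1:I, P2:I | bus: BusRdX
[3] P0: load  L2 | P0:E(60), P1:I, P2:I | bus: BusRd
[4] P2: load  L5 | P0:S(40), P1:I, P2:S(40) | bus: BusRd
[5] P2: store L0 := 67 | P0:I, P1:I, P2:M(67) | bus: BusRdX,Flush
[6] P0: store L1 := 58 | P0:M(58), P1:I, P2:I | bus: BusRdX
[7] P0: load  L6 | P0:E(70), P1:I, P2:I | bus: BusRd
[8] P1: store L6 := 68 | P0:I, P1:M(68), P2:I | bus: BusRdX
[9] P0: load  L7 | P0:E(90), P1:I, P2:I | bus: BusRd
[10] P0: load  L6 | P0:S(68), P1:S(68), P2:I | bus: BusRd,Flush
[11] P2: load  L6 | P0:S(68), P1:S(68), P2:S(68) | bus: BusRd
[12] P2: load  L0 | P0:I, P1:I, P2:M(67) | bus: none
[13] P0: load  L2 | P0:E(60), P1:I, P2:I | bus: none
[14] P2: store L6 := 48 | P0:I, P1:I, P2:M(48) | bus: BusUpgr
[15] P1: load  L3 | P0:I, P1:E(80), P2:I | bus: BusRd
[16] P1: load  L7 | P0:S(90), P1:S(90), P2:I | bus: BusRd
[17] P2: store L0 := 24 | P0:I, P1:I, P2:M(24) | bus: none
[18] P0: store L6 := 97 | P0:M(97), P1:I, P2:I | bus: BusRdX,Flush
[19] P1: load  L6 | P0:S(97), P1:S(97), P2:I | bus: BusRd,Flush
[20] P2: load  L2 | P0:S(60), P1:I, P2:S(60) | bus: BusRd
[21] P0: load  L7 | P0:S(90), P1:S(90), P2:I | bus: none
[22] P1: load  L6 | P0:S(97), P1:S(97), P2:I | bus: none
[23] P0: load  L6 | P0:S(97), P1:S(97), P2:I | bus: none
[24] P2: store L7 := 23 | P0:I, P1:I, P2:M(23) | bus: BusRdX
[25] P2: load  L6 | P0:S(97), P1:S(97), P2:S(97) | bus: BusRd
[26] P0: load  L1 | P0:M(58), P1:I, P2:I | bus: none
[27] P2: load  L6 | P0:S(97), P1:S(97), P2:S(97) | bus: none
[28] P2: load  L6 | P0:S(97), P1:S(97), P2:S(97) | bus: none
[29] P1: load  L1 | P0:S(58), P1:S(58), P2:I | bus: BusRd,Flush
[30] P2: load  L6 | P0:S(97), P1:S(97), P2:S(97) | bus: none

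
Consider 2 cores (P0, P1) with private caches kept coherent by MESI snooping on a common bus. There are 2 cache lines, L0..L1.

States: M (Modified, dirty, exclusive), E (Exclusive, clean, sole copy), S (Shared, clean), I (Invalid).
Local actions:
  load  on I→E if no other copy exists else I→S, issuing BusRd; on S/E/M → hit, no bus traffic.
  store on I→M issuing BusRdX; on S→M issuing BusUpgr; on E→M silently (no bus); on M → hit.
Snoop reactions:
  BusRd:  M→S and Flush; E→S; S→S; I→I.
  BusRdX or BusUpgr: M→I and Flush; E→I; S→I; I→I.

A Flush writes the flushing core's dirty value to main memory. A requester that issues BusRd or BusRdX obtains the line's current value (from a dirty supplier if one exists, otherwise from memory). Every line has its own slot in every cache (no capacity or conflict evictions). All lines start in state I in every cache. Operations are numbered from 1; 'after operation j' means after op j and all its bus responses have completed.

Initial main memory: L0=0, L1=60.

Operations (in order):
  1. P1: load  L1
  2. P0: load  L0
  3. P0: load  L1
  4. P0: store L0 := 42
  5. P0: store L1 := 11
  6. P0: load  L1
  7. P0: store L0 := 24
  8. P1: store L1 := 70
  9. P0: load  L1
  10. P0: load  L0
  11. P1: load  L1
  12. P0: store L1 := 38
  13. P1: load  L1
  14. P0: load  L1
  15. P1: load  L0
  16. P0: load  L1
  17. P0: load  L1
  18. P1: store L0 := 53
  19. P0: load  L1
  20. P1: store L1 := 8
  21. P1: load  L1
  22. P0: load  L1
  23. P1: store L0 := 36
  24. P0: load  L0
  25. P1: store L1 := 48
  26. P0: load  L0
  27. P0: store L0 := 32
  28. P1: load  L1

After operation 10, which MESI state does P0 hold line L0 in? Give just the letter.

state = M

  op1 P1: load  L1 → I/E on L1; bus BusRd; mem=60
  op2 P0: load  L0 → E/I on L0; bus BusRd; mem=0
  op3 P0: load  L1 → S/S on L1; bus BusRd; mem=60
  op4 P0: store L0 := 42 → M/I on L0; bus (none); mem=0
  op5 P0: store L1 := 11 → M/I on L1; bus BusUpgr; mem=60
  op6 P0: load  L1 → M/I on L1; bus (none); mem=60
  op7 P0: store L0 := 24 → M/I on L0; bus (none); mem=0
  op8 P1: store L1 := 70 → I/M on L1; bus BusRdX Flush; mem=11
  op9 P0: load  L1 → S/S on L1; bus BusRd Flush; mem=70
  op10 P0: load  L0 → M/I on L0; bus (none); mem=0
  op11 P1: load  L1 → S/S on L1; bus (none); mem=70
  op12 P0: store L1 := 38 → M/I on L1; bus BusUpgr; mem=70
  op13 P1: load  L1 → S/S on L1; bus BusRd Flush; mem=38
  op14 P0: load  L1 → S/S on L1; bus (none); mem=38
  op15 P1: load  L0 → S/S on L0; bus BusRd Flush; mem=24
  op16 P0: load  L1 → S/S on L1; bus (none); mem=38
  op17 P0: load  L1 → S/S on L1; bus (none); mem=38
  op18 P1: store L0 := 53 → I/M on L0; bus BusUpgr; mem=24
  op19 P0: load  L1 → S/S on L1; bus (none); mem=38
  op20 P1: store L1 := 8 → I/M on L1; bus BusUpgr; mem=38
  op21 P1: load  L1 → I/M on L1; bus (none); mem=38
  op22 P0: load  L1 → S/S on L1; bus BusRd Flush; mem=8
  op23 P1: store L0 := 36 → I/M on L0; bus (none); mem=24
  op24 P0: load  L0 → S/S on L0; bus BusRd Flush; mem=36
  op25 P1: store L1 := 48 → I/M on L1; bus BusUpgr; mem=8
  op26 P0: load  L0 → S/S on L0; bus (none); mem=36
  op27 P0: store L0 := 32 → M/I on L0; bus BusUpgr; mem=36
  op28 P1: load  L1 → I/M on L1; bus (none); mem=8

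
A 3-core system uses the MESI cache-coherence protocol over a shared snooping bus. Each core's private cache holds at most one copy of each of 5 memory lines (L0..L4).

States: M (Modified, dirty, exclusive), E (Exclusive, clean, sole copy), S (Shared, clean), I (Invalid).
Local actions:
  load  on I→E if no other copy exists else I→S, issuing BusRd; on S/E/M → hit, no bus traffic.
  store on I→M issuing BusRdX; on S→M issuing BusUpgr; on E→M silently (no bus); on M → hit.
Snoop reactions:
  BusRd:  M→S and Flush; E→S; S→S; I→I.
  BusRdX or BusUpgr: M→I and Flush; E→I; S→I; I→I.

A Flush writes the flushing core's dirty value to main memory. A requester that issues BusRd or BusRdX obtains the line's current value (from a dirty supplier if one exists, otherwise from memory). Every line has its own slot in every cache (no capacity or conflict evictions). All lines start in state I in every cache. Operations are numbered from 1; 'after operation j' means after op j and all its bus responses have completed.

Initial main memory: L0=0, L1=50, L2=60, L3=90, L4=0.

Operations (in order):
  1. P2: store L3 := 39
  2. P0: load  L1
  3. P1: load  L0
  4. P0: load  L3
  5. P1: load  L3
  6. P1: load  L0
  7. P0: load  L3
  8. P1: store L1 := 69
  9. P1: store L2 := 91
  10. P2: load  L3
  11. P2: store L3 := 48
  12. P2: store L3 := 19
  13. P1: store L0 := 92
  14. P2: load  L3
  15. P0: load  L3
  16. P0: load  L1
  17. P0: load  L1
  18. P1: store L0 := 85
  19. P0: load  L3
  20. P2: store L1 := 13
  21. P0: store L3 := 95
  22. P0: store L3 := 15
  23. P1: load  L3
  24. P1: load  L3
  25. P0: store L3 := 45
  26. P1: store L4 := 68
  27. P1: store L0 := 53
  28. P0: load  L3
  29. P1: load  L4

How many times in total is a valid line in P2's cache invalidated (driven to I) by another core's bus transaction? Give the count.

invalidations = 1

1. P2: store L3 := 39  bus=[BusRdX]  L3: P0=I P1=I P2=M  mem[L3]=90
2. P0: load  L1  bus=[BusRd]  L1: P0=E P1=I P2=I  mem[L1]=50
3. P1: load  L0  bus=[BusRd]  L0: P0=I P1=E P2=I  mem[L0]=0
4. P0: load  L3  bus=[BusRd,Flush]  L3: P0=S P1=I P2=S  mem[L3]=39
5. P1: load  L3  bus=[BusRd]  L3: P0=S P1=S P2=S  mem[L3]=39
6. P1: load  L0  bus=[-]  L0: P0=I P1=E P2=I  mem[L0]=0
7. P0: load  L3  bus=[-]  L3: P0=S P1=S P2=S  mem[L3]=39
8. P1: store L1 := 69  bus=[BusRdX]  L1: P0=I P1=M P2=I  mem[L1]=50
9. P1: store L2 := 91  bus=[BusRdX]  L2: P0=I P1=M P2=I  mem[L2]=60
10. P2: load  L3  bus=[-]  L3: P0=S P1=S P2=S  mem[L3]=39
11. P2: store L3 := 48  bus=[BusUpgr]  L3: P0=I P1=I P2=M  mem[L3]=39
12. P2: store L3 := 19  bus=[-]  L3: P0=I P1=I P2=M  mem[L3]=39
13. P1: store L0 := 92  bus=[-]  L0: P0=I P1=M P2=I  mem[L0]=0
14. P2: load  L3  bus=[-]  L3: P0=I P1=I P2=M  mem[L3]=39
15. P0: load  L3  bus=[BusRd,Flush]  L3: P0=S P1=I P2=S  mem[L3]=19
16. P0: load  L1  bus=[BusRd,Flush]  L1: P0=S P1=S P2=I  mem[L1]=69
17. P0: load  L1  bus=[-]  L1: P0=S P1=S P2=I  mem[L1]=69
18. P1: store L0 := 85  bus=[-]  L0: P0=I P1=M P2=I  mem[L0]=0
19. P0: load  L3  bus=[-]  L3: P0=S P1=I P2=S  mem[L3]=19
20. P2: store L1 := 13  bus=[BusRdX]  L1: P0=I P1=I P2=M  mem[L1]=69
21. P0: store L3 := 95  bus=[BusUpgr]  L3: P0=M P1=I P2=I  mem[L3]=19
22. P0: store L3 := 15  bus=[-]  L3: P0=M P1=I P2=I  mem[L3]=19
23. P1: load  L3  bus=[BusRd,Flush]  L3: P0=S P1=S P2=I  mem[L3]=15
24. P1: load  L3  bus=[-]  L3: P0=S P1=S P2=I  mem[L3]=15
25. P0: store L3 := 45  bus=[BusUpgr]  L3: P0=M P1=I P2=I  mem[L3]=15
26. P1: store L4 := 68  bus=[BusRdX]  L4: P0=I P1=M P2=I  mem[L4]=0
27. P1: store L0 := 53  bus=[-]  L0: P0=I P1=M P2=I  mem[L0]=0
28. P0: load  L3  bus=[-]  L3: P0=M P1=I P2=I  mem[L3]=15
29. P1: load  L4  bus=[-]  L4: P0=I P1=M P2=I  mem[L4]=0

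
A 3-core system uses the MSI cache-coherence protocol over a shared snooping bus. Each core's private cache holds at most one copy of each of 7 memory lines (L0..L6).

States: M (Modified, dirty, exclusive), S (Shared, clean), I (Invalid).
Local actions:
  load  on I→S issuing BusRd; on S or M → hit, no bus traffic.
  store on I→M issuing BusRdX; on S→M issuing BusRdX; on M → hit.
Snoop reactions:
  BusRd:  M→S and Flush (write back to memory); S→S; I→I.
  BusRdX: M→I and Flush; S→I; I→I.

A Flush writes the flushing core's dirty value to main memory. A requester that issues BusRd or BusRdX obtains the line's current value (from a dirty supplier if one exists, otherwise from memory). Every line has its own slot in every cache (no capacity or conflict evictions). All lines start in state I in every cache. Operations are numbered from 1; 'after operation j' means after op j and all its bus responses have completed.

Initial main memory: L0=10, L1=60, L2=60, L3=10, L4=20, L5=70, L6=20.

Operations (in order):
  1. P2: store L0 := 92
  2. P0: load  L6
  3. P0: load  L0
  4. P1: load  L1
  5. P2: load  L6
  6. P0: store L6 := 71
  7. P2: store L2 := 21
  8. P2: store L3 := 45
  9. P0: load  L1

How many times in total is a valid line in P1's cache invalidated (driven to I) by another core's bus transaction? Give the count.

invalidations = 0

  op1 P2: store L0 := 92 → I/I/M on L0; bus BusRdX; mem=10
  op2 P0: load  L6 → S/I/I on L6; bus BusRd; mem=20
  op3 P0: load  L0 → S/I/S on L0; bus BusRd Flush; mem=92
  op4 P1: load  L1 → I/S/I on L1; bus BusRd; mem=60
  op5 P2: load  L6 → S/I/S on L6; bus BusRd; mem=20
  op6 P0: store L6 := 71 → M/I/I on L6; bus BusRdX; mem=20
  op7 P2: store L2 := 21 → I/I/M on L2; bus BusRdX; mem=60
  op8 P2: store L3 := 45 → I/I/M on L3; bus BusRdX; mem=10
  op9 P0: load  L1 → S/S/I on L1; bus BusRd; mem=60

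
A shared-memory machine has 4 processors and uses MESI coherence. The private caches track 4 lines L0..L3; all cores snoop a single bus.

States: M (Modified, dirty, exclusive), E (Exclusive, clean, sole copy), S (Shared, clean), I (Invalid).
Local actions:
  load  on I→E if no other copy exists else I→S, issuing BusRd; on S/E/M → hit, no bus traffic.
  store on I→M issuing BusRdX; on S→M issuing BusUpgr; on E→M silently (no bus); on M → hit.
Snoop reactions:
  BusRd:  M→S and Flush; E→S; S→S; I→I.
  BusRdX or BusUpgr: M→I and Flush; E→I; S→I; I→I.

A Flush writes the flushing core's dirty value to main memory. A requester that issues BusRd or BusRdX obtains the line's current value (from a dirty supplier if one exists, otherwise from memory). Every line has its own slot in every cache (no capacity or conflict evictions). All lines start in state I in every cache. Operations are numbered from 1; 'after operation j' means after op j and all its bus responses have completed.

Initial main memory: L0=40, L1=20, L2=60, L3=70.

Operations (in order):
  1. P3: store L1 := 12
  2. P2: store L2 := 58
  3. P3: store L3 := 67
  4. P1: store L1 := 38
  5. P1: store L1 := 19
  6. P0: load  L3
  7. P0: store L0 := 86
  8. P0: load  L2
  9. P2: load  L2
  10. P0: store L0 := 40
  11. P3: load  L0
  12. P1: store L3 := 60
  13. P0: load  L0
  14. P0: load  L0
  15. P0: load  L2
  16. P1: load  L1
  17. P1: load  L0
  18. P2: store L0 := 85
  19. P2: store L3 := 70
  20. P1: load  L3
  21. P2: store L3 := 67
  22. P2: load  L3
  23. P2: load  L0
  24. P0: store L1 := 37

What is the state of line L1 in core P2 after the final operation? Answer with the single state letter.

state = I

1. P3: store L1 := 12  bus=[BusRdX]  L1: P0=I P1=I P2=I P3=M  mem[L1]=20
2. P2: store L2 := 58  bus=[BusRdX]  L2: P0=I P1=I P2=M P3=I  mem[L2]=60
3. P3: store L3 := 67  bus=[BusRdX]  L3: P0=I P1=I P2=I P3=M  mem[L3]=70
4. P1: store L1 := 38  bus=[BusRdX,Flush]  L1: P0=I P1=M P2=I P3=I  mem[L1]=12
5. P1: store L1 := 19  bus=[-]  L1: P0=I P1=M P2=I P3=I  mem[L1]=12
6. P0: load  L3  bus=[BusRd,Flush]  L3: P0=S P1=I P2=I P3=S  mem[L3]=67
7. P0: store L0 := 86  bus=[BusRdX]  L0: P0=M P1=I P2=I P3=I  mem[L0]=40
8. P0: load  L2  bus=[BusRd,Flush]  L2: P0=S P1=I P2=S P3=I  mem[L2]=58
9. P2: load  L2  bus=[-]  L2: P0=S P1=I P2=S P3=I  mem[L2]=58
10. P0: store L0 := 40  bus=[-]  L0: P0=M P1=I P2=I P3=I  mem[L0]=40
11. P3: load  L0  bus=[BusRd,Flush]  L0: P0=S P1=I P2=I P3=S  mem[L0]=40
12. P1: store L3 := 60  bus=[BusRdX]  L3: P0=I P1=M P2=I P3=I  mem[L3]=67
13. P0: load  L0  bus=[-]  L0: P0=S P1=I P2=I P3=S  mem[L0]=40
14. P0: load  L0  bus=[-]  L0: P0=S P1=I P2=I P3=S  mem[L0]=40
15. P0: load  L2  bus=[-]  L2: P0=S P1=I P2=S P3=I  mem[L2]=58
16. P1: load  L1  bus=[-]  L1: P0=I P1=M P2=I P3=I  mem[L1]=12
17. P1: load  L0  bus=[BusRd]  L0: P0=S P1=S P2=I P3=S  mem[L0]=40
18. P2: store L0 := 85  bus=[BusRdX]  L0: P0=I P1=I P2=M P3=I  mem[L0]=40
19. P2: store L3 := 70  bus=[BusRdX,Flush]  L3: P0=I P1=I P2=M P3=I  mem[L3]=60
20. P1: load  L3  bus=[BusRd,Flush]  L3: P0=I P1=S P2=S P3=I  mem[L3]=70
21. P2: store L3 := 67  bus=[BusUpgr]  L3: P0=I P1=I P2=M P3=I  mem[L3]=70
22. P2: load  L3  bus=[-]  L3: P0=I P1=I P2=M P3=I  mem[L3]=70
23. P2: load  L0  bus=[-]  L0: P0=I P1=I P2=M P3=I  mem[L0]=40
24. P0: store L1 := 37  bus=[BusRdX,Flush]  L1: P0=M P1=I P2=I P3=I  mem[L1]=19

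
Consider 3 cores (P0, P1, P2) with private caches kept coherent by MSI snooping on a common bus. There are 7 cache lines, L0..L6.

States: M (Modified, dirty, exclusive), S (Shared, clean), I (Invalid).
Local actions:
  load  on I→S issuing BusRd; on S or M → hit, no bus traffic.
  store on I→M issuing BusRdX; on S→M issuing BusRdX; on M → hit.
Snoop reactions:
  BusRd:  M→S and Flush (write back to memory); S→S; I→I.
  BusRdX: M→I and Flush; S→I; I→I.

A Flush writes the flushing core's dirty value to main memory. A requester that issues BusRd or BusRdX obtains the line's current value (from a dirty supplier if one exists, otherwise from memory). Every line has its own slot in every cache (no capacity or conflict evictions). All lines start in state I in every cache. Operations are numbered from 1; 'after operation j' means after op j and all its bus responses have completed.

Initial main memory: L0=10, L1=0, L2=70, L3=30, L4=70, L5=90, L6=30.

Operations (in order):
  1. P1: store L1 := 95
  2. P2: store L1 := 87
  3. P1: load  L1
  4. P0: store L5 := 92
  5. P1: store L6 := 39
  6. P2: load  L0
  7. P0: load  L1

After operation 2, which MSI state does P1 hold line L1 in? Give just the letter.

step 1: P1: store L1 := 95  ⟶  IMI  (L1)  txn=BusRdX  M[L1]=0
step 2: P2: store L1 := 87  ⟶  IIM  (L1)  txn=BusRdX+Flush  M[L1]=95
step 3: P1: load  L1  ⟶  ISS  (L1)  txn=BusRd+Flush  M[L1]=87
step 4: P0: store L5 := 92  ⟶  MII  (L5)  txn=BusRdX  M[L5]=90
step 5: P1: store L6 := 39  ⟶  IMI  (L6)  txn=BusRdX  M[L6]=30
step 6: P2: load  L0  ⟶  IIS  (L0)  txn=BusRd  M[L0]=10
step 7: P0: load  L1  ⟶  SSS  (L1)  txn=BusRd  M[L1]=87

state = I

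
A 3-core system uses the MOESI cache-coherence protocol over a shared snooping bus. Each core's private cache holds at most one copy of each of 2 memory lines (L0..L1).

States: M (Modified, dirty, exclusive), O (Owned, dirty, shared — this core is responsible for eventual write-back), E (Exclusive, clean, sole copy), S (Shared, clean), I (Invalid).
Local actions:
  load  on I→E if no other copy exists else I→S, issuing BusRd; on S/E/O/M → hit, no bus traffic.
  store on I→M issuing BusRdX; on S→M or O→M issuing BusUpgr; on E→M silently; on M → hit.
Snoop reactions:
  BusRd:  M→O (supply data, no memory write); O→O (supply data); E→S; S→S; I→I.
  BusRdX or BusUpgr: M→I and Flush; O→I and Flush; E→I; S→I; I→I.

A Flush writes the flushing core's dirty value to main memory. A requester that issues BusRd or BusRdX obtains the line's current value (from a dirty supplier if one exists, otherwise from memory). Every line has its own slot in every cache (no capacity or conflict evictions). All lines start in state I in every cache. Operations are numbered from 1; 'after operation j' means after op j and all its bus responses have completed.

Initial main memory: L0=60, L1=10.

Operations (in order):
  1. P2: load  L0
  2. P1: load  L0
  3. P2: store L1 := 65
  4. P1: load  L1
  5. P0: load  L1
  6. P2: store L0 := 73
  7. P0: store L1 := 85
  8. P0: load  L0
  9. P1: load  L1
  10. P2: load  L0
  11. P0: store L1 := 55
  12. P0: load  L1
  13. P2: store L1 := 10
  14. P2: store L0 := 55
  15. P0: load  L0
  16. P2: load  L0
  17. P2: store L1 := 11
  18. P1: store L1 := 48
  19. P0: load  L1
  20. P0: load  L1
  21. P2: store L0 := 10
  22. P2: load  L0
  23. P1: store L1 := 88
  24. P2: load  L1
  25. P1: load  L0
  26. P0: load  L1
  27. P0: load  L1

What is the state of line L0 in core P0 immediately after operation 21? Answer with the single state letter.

1. P2: load  L0  bus=[BusRd]  L0: P0=I P1=I P2=E  mem[L0]=60
2. P1: load  L0  bus=[BusRd]  L0: P0=I P1=S P2=S  mem[L0]=60
3. P2: store L1 := 65  bus=[BusRdX]  L1: P0=I P1=I P2=M  mem[L1]=10
4. P1: load  L1  bus=[BusRd]  L1: P0=I P1=S P2=O  mem[L1]=10
5. P0: load  L1  bus=[BusRd]  L1: P0=S P1=S P2=O  mem[L1]=10
6. P2: store L0 := 73  bus=[BusUpgr]  L0: P0=I P1=I P2=M  mem[L0]=60
7. P0: store L1 := 85  bus=[BusUpgr,Flush]  L1: P0=M P1=I P2=I  mem[L1]=65
8. P0: load  L0  bus=[BusRd]  L0: P0=S P1=I P2=O  mem[L0]=60
9. P1: load  L1  bus=[BusRd]  L1: P0=O P1=S P2=I  mem[L1]=65
10. P2: load  L0  bus=[-]  L0: P0=S P1=I P2=O  mem[L0]=60
11. P0: store L1 := 55  bus=[BusUpgr]  L1: P0=M P1=I P2=I  mem[L1]=65
12. P0: load  L1  bus=[-]  L1: P0=M P1=I P2=I  mem[L1]=65
13. P2: store L1 := 10  bus=[BusRdX,Flush]  L1: P0=I P1=I P2=M  mem[L1]=55
14. P2: store L0 := 55  bus=[BusUpgr]  L0: P0=I P1=I P2=M  mem[L0]=60
15. P0: load  L0  bus=[BusRd]  L0: P0=S P1=I P2=O  mem[L0]=60
16. P2: load  L0  bus=[-]  L0: P0=S P1=I P2=O  mem[L0]=60
17. P2: store L1 := 11  bus=[-]  L1: P0=I P1=I P2=M  mem[L1]=55
18. P1: store L1 := 48  bus=[BusRdX,Flush]  L1: P0=I P1=M P2=I  mem[L1]=11
19. P0: load  L1  bus=[BusRd]  L1: P0=S P1=O P2=I  mem[L1]=11
20. P0: load  L1  bus=[-]  L1: P0=S P1=O P2=I  mem[L1]=11
21. P2: store L0 := 10  bus=[BusUpgr]  L0: P0=I P1=I P2=M  mem[L0]=60
22. P2: load  L0  bus=[-]  L0: P0=I P1=I P2=M  mem[L0]=60
23. P1: store L1 := 88  bus=[BusUpgr]  L1: P0=I P1=M P2=I  mem[L1]=11
24. P2: load  L1  bus=[BusRd]  L1: P0=I P1=O P2=S  mem[L1]=11
25. P1: load  L0  bus=[BusRd]  L0: P0=I P1=S P2=O  mem[L0]=60
26. P0: load  L1  bus=[BusRd]  L1: P0=S P1=O P2=S  mem[L1]=11
27. P0: load  L1  bus=[-]  L1: P0=S P1=O P2=S  mem[L1]=11

state = I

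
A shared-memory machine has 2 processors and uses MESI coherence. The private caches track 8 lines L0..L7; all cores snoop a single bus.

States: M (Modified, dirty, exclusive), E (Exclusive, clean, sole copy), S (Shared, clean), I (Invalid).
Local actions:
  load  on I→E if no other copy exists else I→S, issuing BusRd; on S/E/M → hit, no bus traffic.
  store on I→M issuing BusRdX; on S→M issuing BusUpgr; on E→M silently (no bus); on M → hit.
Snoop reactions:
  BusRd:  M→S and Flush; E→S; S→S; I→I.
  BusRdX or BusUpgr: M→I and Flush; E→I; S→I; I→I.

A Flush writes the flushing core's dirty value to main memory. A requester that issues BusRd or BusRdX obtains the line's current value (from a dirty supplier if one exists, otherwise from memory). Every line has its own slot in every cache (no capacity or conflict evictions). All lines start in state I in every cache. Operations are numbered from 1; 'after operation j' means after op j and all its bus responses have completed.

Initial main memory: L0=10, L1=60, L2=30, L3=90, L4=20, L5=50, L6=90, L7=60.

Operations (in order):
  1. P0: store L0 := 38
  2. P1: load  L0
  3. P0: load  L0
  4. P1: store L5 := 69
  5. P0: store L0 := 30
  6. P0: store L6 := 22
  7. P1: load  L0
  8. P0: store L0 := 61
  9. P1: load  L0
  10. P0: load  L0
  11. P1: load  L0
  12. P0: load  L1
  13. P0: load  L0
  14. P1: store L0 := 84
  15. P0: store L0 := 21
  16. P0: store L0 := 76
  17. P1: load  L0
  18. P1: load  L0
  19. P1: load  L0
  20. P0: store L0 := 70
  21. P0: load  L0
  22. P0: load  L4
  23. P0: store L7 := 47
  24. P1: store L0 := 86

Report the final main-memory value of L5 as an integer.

step 1: P0: store L0 := 38  ⟶  MI  (L0)  txn=BusRdX  M[L0]=10
step 2: P1: load  L0  ⟶  SS  (L0)  txn=BusRd+Flush  M[L0]=38
step 3: P0: load  L0  ⟶  SS  (L0)  txn=∅  M[L0]=38
step 4: P1: store L5 := 69  ⟶  IM  (L5)  txn=BusRdX  M[L5]=50
step 5: P0: store L0 := 30  ⟶  MI  (L0)  txn=BusUpgr  M[L0]=38
step 6: P0: store L6 := 22  ⟶  MI  (L6)  txn=BusRdX  M[L6]=90
step 7: P1: load  L0  ⟶  SS  (L0)  txn=BusRd+Flush  M[L0]=30
step 8: P0: store L0 := 61  ⟶  MI  (L0)  txn=BusUpgr  M[L0]=30
step 9: P1: load  L0  ⟶  SS  (L0)  txn=BusRd+Flush  M[L0]=61
step 10: P0: load  L0  ⟶  SS  (L0)  txn=∅  M[L0]=61
step 11: P1: load  L0  ⟶  SS  (L0)  txn=∅  M[L0]=61
step 12: P0: load  L1  ⟶  EI  (L1)  txn=BusRd  M[L1]=60
step 13: P0: load  L0  ⟶  SS  (L0)  txn=∅  M[L0]=61
step 14: P1: store L0 := 84  ⟶  IM  (L0)  txn=BusUpgr  M[L0]=61
step 15: P0: store L0 := 21  ⟶  MI  (L0)  txn=BusRdX+Flush  M[L0]=84
step 16: P0: store L0 := 76  ⟶  MI  (L0)  txn=∅  M[L0]=84
step 17: P1: load  L0  ⟶  SS  (L0)  txn=BusRd+Flush  M[L0]=76
step 18: P1: load  L0  ⟶  SS  (L0)  txn=∅  M[L0]=76
step 19: P1: load  L0  ⟶  SS  (L0)  txn=∅  M[L0]=76
step 20: P0: store L0 := 70  ⟶  MI  (L0)  txn=BusUpgr  M[L0]=76
step 21: P0: load  L0  ⟶  MI  (L0)  txn=∅  M[L0]=76
step 22: P0: load  L4  ⟶  EI  (L4)  txn=BusRd  M[L4]=20
step 23: P0: store L7 := 47  ⟶  MI  (L7)  txn=BusRdX  M[L7]=60
step 24: P1: store L0 := 86  ⟶  IM  (L0)  txn=BusRdX+Flush  M[L0]=70

memory[L5] = 50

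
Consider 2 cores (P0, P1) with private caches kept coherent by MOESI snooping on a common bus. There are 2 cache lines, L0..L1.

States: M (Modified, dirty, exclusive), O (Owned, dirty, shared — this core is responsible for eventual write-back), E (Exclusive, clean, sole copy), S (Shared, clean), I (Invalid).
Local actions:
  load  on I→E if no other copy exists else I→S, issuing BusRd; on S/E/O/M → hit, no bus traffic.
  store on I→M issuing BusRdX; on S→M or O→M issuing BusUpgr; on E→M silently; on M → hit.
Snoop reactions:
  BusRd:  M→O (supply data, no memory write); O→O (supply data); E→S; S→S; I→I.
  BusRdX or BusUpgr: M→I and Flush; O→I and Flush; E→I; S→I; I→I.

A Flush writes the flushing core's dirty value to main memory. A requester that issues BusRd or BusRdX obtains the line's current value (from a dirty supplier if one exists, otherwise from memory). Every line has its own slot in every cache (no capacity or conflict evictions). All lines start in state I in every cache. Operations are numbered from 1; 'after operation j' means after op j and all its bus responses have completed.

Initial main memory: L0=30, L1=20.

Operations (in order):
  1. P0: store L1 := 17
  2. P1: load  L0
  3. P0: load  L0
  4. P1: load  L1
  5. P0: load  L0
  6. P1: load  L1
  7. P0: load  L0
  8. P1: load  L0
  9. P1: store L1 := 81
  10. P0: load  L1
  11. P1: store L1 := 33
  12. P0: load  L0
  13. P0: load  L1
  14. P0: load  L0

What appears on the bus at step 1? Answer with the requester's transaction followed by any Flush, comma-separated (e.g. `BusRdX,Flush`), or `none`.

[1] P0: store L1 := 17 | P0:M(17), P1:I | bus: BusRdX
[2] P1: load  L0 | P0:I, P1:E(30) | bus: BusRd
[3] P0: load  L0 | P0:S(30), P1:S(30) | bus: BusRd
[4] P1: load  L1 | P0:O(17), P1:S(17) | bus: BusRd
[5] P0: load  L0 | P0:S(30), P1:S(30) | bus: none
[6] P1: load  L1 | P0:O(17), P1:S(17) | bus: none
[7] P0: load  L0 | P0:S(30), P1:S(30) | bus: none
[8] P1: load  L0 | P0:S(30), P1:S(30) | bus: none
[9] P1: store L1 := 81 | P0:I, P1:M(81) | bus: BusUpgr,Flush
[10] P0: load  L1 | P0:S(81), P1:O(81) | bus: BusRd
[11] P1: store L1 := 33 | P0:I, P1:M(33) | bus: BusUpgr
[12] P0: load  L0 | P0:S(30), P1:S(30) | bus: none
[13] P0: load  L1 | P0:S(33), P1:O(33) | bus: BusRd
[14] P0: load  L0 | P0:S(30), P1:S(30) | bus: none

bus = BusRdX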